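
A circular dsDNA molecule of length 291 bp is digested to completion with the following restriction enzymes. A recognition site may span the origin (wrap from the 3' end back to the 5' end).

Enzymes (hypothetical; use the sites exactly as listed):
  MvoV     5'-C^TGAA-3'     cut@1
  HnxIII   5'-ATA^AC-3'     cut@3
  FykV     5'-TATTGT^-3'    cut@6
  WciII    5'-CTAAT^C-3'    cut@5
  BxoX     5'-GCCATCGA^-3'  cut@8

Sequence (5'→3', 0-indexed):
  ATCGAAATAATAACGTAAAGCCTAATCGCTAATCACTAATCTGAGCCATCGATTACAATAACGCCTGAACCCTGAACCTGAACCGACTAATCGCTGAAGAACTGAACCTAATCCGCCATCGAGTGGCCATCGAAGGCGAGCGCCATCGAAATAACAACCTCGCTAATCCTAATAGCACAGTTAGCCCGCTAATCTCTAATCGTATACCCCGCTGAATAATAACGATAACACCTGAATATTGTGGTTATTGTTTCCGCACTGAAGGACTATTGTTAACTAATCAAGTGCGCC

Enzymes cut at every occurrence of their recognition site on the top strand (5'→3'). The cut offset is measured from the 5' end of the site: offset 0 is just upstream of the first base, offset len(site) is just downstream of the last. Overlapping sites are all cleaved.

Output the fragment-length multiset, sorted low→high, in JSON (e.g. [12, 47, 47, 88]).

[3,4,5,5,6,6,7,7,7,7,7,8,8,8,8,9,9,10,10,10,11,12,12,13,14,14,14,15,16,26]

Per-enzyme occurrences:
  MvoV CTGAA/1: at [64, 71, 77, 93, 101, 211, 231, 258] ⇒ [65, 72, 78, 94, 102, 212, 232, 259]
  HnxIII ATAAC/3: at [9, 57, 150, 218, 224] ⇒ [12, 60, 153, 221, 227]
  FykV TATTGT/6: at [236, 245, 267] ⇒ [242, 251, 273]
  WciII CTAATC/5: at [21, 28, 35, 86, 107, 162, 188, 195, 276] ⇒ [26, 33, 40, 91, 112, 167, 193, 200, 281]
  BxoX GCCATCGA/8: at [44, 114, 125, 141, 288] ⇒ [5, 52, 122, 133, 149]

Pooled cuts: [5, 12, 26, 33, 40, 52, 60, 65, 72, 78, 91, 94, 102, 112, 122, 133, 149, 153, 167, 193, 200, 212, 221, 227, 232, 242, 251, 259, 273, 281]

Fragment lengths:
  5→12: 7 bp
  12→26: 14 bp
  26→33: 7 bp
  33→40: 7 bp
  40→52: 12 bp
  52→60: 8 bp
  60→65: 5 bp
  65→72: 7 bp
  72→78: 6 bp
  78→91: 13 bp
  91→94: 3 bp
  94→102: 8 bp
  102→112: 10 bp
  112→122: 10 bp
  122→133: 11 bp
  133→149: 16 bp
  149→153: 4 bp
  153→167: 14 bp
  167→193: 26 bp
  193→200: 7 bp
  200→212: 12 bp
  212→221: 9 bp
  221→227: 6 bp
  227→232: 5 bp
  232→242: 10 bp
  242→251: 9 bp
  251→259: 8 bp
  259→273: 14 bp
  273→281: 8 bp
  281→5 (wrap): 291-281+5 = 15 bp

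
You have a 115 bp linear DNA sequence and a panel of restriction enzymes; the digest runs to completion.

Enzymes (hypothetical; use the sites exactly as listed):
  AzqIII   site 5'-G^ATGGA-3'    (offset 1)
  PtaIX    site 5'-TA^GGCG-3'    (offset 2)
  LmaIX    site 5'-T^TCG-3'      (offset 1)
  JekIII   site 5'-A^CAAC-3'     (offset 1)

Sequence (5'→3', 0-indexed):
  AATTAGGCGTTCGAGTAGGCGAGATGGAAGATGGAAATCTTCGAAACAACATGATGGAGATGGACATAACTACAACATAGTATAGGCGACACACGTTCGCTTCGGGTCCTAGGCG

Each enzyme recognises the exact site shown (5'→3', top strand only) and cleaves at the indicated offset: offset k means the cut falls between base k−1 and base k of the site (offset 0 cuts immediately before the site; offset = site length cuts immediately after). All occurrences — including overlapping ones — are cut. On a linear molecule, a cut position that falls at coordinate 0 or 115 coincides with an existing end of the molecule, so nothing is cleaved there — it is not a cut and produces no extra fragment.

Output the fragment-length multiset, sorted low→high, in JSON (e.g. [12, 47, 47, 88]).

Per-enzyme occurrences:
  AzqIII GATGGA/1: at [22, 29, 52, 58] ⇒ [23, 30, 53, 59]
  PtaIX TAGGCG/2: at [3, 15, 82, 109] ⇒ [5, 17, 84, 111]
  LmaIX TTCG/1: at [9, 39, 95, 100] ⇒ [10, 40, 96, 101]
  JekIII ACAAC/1: at [45, 71] ⇒ [46, 72]

All cut coordinates (distinct, sorted): [5, 10, 17, 23, 30, 40, 46, 53, 59, 72, 84, 96, 101, 111]

Fragments:
  [0,5): 5 bp
  [5,10): 5 bp
  [10,17): 7 bp
  [17,23): 6 bp
  [23,30): 7 bp
  [30,40): 10 bp
  [40,46): 6 bp
  [46,53): 7 bp
  [53,59): 6 bp
  [59,72): 13 bp
  [72,84): 12 bp
  [84,96): 12 bp
  [96,101): 5 bp
  [101,111): 10 bp
  [111,115): 4 bp

[4,5,5,5,6,6,6,7,7,7,10,10,12,12,13]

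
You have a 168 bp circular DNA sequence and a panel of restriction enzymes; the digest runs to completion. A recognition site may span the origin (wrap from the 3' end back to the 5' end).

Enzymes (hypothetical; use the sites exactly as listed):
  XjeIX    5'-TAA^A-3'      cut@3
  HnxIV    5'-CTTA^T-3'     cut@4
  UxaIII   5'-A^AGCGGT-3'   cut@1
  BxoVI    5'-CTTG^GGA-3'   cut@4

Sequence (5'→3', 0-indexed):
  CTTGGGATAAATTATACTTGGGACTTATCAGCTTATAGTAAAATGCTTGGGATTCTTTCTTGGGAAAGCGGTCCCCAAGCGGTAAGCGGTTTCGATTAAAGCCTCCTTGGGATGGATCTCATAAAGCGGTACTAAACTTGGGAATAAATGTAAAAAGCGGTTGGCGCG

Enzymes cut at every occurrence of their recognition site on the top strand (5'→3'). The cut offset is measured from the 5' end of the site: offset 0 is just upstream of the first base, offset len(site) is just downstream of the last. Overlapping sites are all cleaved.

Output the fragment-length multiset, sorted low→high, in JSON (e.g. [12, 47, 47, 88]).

Site scan:
  XjeIX TAAA/3: at [7, 38, 96, 121, 132, 144, 150] ⇒ [10, 41, 99, 124, 135, 147, 153]
  HnxIV CTTAT/4: at [23, 31] ⇒ [27, 35]
  UxaIII AAGCGGT/1: at [65, 76, 83, 123, 154] ⇒ [66, 77, 84, 124, 155]
  BxoVI CTTGGGA/4: at [0, 16, 45, 58, 105, 136] ⇒ [4, 20, 49, 62, 109, 140]

All cut coordinates (distinct, sorted): [4, 10, 20, 27, 35, 41, 49, 62, 66, 77, 84, 99, 109, 124, 135, 140, 147, 153, 155]

Fragments:
  4→10: 6 bp
  10→20: 10 bp
  20→27: 7 bp
  27→35: 8 bp
  35→41: 6 bp
  41→49: 8 bp
  49→62: 13 bp
  62→66: 4 bp
  66→77: 11 bp
  77→84: 7 bp
  84→99: 15 bp
  99→109: 10 bp
  109→124: 15 bp
  124→135: 11 bp
  135→140: 5 bp
  140→147: 7 bp
  147→153: 6 bp
  153→155: 2 bp
  155→4 (wrap): 168-155+4 = 17 bp

[2,4,5,6,6,6,7,7,7,8,8,10,10,11,11,13,15,15,17]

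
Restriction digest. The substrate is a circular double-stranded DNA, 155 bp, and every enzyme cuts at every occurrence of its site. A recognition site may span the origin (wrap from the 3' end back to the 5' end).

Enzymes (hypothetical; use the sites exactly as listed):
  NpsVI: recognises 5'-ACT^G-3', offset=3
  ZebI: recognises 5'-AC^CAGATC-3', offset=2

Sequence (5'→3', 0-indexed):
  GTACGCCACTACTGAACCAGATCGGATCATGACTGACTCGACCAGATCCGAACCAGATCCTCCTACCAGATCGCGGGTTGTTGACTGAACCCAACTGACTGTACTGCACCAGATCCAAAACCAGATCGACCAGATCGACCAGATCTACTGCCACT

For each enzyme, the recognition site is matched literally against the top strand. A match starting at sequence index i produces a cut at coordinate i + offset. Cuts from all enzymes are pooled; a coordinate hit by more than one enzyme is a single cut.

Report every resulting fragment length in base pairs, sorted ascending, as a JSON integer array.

[4,4,4,5,6,8,9,9,10,10,11,12,13,13,17,20]

Site scan:
  NpsVI ACTG/3: at [10, 31, 83, 93, 97, 102, 146, 152] ⇒ [0, 13, 34, 86, 96, 100, 105, 149]
  ZebI ACCAGATC/2: at [15, 40, 51, 64, 107, 119, 128, 137] ⇒ [17, 42, 53, 66, 109, 121, 130, 139]

Pooled cuts: [0, 13, 17, 34, 42, 53, 66, 86, 96, 100, 105, 109, 121, 130, 139, 149]

Fragments:
  0→13: 13 bp
  13→17: 4 bp
  17→34: 17 bp
  34→42: 8 bp
  42→53: 11 bp
  53→66: 13 bp
  66→86: 20 bp
  86→96: 10 bp
  96→100: 4 bp
  100→105: 5 bp
  105→109: 4 bp
  109→121: 12 bp
  121→130: 9 bp
  130→139: 9 bp
  139→149: 10 bp
  149→0 (wrap): 155-149+0 = 6 bp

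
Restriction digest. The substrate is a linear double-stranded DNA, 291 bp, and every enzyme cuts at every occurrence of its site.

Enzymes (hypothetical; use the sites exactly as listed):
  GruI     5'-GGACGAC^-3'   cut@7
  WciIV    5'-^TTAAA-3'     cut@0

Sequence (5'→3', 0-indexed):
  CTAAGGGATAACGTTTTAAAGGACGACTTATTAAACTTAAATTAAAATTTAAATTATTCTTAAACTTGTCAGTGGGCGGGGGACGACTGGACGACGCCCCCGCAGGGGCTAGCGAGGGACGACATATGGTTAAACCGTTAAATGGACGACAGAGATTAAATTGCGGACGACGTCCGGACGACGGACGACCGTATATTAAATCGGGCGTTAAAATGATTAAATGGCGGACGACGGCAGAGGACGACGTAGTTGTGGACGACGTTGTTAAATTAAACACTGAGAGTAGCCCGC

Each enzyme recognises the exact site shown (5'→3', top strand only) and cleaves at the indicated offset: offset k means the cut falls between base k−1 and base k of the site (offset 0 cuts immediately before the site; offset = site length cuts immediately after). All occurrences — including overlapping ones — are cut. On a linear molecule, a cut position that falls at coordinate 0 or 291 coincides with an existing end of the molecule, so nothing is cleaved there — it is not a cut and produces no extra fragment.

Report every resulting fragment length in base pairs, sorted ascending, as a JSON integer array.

[3,4,5,5,5,6,6,6,7,7,8,8,9,11,11,12,12,13,13,15,15,16,16,22,28,28]

Scan for sites:
  GruI (GGACGAC, off=7): starts [20, 80, 88, 116, 143, 164, 175, 182, 225, 238, 253] → cuts [27, 87, 95, 123, 150, 171, 182, 189, 232, 245, 260]
  WciIV (TTAAA, off=0): starts [15, 30, 36, 41, 48, 59, 129, 137, 155, 195, 207, 216, 264, 269] → cuts [15, 30, 36, 41, 48, 59, 129, 137, 155, 195, 207, 216, 264, 269]

Pooled cuts: [15, 27, 30, 36, 41, 48, 59, 87, 95, 123, 129, 137, 150, 155, 171, 182, 189, 195, 207, 216, 232, 245, 260, 264, 269]

Fragments:
  [0,15): 15 bp
  [15,27): 12 bp
  [27,30): 3 bp
  [30,36): 6 bp
  [36,41): 5 bp
  [41,48): 7 bp
  [48,59): 11 bp
  [59,87): 28 bp
  [87,95): 8 bp
  [95,123): 28 bp
  [123,129): 6 bp
  [129,137): 8 bp
  [137,150): 13 bp
  [150,155): 5 bp
  [155,171): 16 bp
  [171,182): 11 bp
  [182,189): 7 bp
  [189,195): 6 bp
  [195,207): 12 bp
  [207,216): 9 bp
  [216,232): 16 bp
  [232,245): 13 bp
  [245,260): 15 bp
  [260,264): 4 bp
  [264,269): 5 bp
  [269,291): 22 bp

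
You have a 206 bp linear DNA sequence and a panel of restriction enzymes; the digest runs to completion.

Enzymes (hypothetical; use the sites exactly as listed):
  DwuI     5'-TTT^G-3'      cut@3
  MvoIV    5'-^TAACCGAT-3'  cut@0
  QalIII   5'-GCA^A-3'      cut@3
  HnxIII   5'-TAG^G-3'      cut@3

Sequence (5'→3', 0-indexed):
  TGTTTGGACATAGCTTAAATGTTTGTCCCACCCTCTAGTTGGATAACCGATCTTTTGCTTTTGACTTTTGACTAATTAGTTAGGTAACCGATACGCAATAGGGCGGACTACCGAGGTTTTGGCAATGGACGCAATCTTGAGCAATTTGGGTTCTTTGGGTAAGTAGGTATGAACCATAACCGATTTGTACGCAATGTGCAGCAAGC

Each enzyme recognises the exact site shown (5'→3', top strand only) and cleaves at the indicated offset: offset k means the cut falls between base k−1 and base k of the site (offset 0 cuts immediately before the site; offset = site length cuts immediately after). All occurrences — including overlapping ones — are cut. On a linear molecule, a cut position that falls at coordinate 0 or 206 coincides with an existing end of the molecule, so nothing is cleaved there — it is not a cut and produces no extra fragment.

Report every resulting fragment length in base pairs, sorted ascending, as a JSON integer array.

Site scan:
  DwuI (TTTG, off=3): starts [2, 21, 53, 59, 66, 117, 144, 153, 183] → cuts [5, 24, 56, 62, 69, 120, 147, 156, 186]
  MvoIV (TAACCGAT, off=0): starts [43, 84, 176] → cuts [43, 84, 176]
  QalIII (GCAA, off=3): starts [94, 121, 130, 140, 190, 200] → cuts [97, 124, 133, 143, 193, 203]
  HnxIII (TAGG, off=3): starts [80, 98, 163] → cuts [83, 101, 166]

All cut coordinates (distinct, sorted): [5, 24, 43, 56, 62, 69, 83, 84, 97, 101, 120, 124, 133, 143, 147, 156, 166, 176, 186, 193, 203]

Fragment lengths:
  [0,5): 5 bp
  [5,24): 19 bp
  [24,43): 19 bp
  [43,56): 13 bp
  [56,62): 6 bp
  [62,69): 7 bp
  [69,83): 14 bp
  [83,84): 1 bp
  [84,97): 13 bp
  [97,101): 4 bp
  [101,120): 19 bp
  [120,124): 4 bp
  [124,133): 9 bp
  [133,143): 10 bp
  [143,147): 4 bp
  [147,156): 9 bp
  [156,166): 10 bp
  [166,176): 10 bp
  [176,186): 10 bp
  [186,193): 7 bp
  [193,203): 10 bp
  [203,206): 3 bp

[1,3,4,4,4,5,6,7,7,9,9,10,10,10,10,10,13,13,14,19,19,19]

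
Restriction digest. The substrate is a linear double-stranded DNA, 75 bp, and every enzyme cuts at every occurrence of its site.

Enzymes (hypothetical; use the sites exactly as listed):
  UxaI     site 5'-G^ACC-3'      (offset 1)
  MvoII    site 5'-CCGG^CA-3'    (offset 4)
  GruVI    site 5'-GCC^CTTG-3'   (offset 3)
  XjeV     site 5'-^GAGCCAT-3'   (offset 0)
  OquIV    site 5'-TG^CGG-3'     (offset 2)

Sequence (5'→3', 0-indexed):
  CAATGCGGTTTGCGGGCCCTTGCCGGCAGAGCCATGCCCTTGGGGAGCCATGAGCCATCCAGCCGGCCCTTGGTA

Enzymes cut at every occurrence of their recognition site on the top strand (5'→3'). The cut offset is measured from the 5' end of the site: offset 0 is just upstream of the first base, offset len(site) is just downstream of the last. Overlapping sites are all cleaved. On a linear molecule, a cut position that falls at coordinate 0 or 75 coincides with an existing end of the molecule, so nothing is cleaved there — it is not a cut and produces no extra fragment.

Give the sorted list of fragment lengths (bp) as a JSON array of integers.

Per-enzyme occurrences:
  UxaI (GACC, off=1): no sites
  MvoII (CCGGCA, off=4): starts [22] → cuts [26]
  GruVI (GCCCTTG, off=3): starts [15, 35, 65] → cuts [18, 38, 68]
  XjeV (GAGCCAT, off=0): starts [28, 44, 51] → cuts [28, 44, 51]
  OquIV (TGCGG, off=2): starts [3, 10] → cuts [5, 12]

All cut coordinates (distinct, sorted): [5, 12, 18, 26, 28, 38, 44, 51, 68]

Fragment lengths:
  [0,5): 5 bp
  [5,12): 7 bp
  [12,18): 6 bp
  [18,26): 8 bp
  [26,28): 2 bp
  [28,38): 10 bp
  [38,44): 6 bp
  [44,51): 7 bp
  [51,68): 17 bp
  [68,75): 7 bp

[2,5,6,6,7,7,7,8,10,17]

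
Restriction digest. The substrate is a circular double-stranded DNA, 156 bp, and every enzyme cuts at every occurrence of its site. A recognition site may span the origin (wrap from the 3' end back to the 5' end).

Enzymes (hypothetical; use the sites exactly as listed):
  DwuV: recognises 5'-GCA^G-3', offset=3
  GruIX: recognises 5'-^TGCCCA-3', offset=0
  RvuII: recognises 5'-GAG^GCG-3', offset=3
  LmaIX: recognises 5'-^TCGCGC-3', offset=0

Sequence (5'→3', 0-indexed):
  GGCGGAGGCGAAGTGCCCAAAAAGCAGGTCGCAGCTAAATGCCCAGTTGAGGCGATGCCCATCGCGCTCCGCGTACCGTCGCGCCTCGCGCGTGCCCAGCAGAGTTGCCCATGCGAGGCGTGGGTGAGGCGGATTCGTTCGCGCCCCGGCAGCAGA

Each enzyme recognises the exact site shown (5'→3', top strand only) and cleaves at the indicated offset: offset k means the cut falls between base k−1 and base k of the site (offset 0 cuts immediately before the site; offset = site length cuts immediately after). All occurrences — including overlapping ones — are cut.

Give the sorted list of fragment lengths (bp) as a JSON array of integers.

[3,3,4,4,6,6,6,6,7,7,7,9,10,11,12,12,13,13,17]

Site scan:
  DwuV GCAG/3: at [23, 30, 98, 148, 151] ⇒ [26, 33, 101, 151, 154]
  GruIX TGCCCA/0: at [13, 39, 55, 92, 105] ⇒ [13, 39, 55, 92, 105]
  RvuII GAGGCG/3: at [4, 48, 114, 125, 154] ⇒ [1, 7, 51, 117, 128]
  LmaIX TCGCGC/0: at [61, 78, 85, 138] ⇒ [61, 78, 85, 138]

All cut coordinates (distinct, sorted): [1, 7, 13, 26, 33, 39, 51, 55, 61, 78, 85, 92, 101, 105, 117, 128, 138, 151, 154]

Fragment lengths:
  1→7: 6 bp
  7→13: 6 bp
  13→26: 13 bp
  26→33: 7 bp
  33→39: 6 bp
  39→51: 12 bp
  51→55: 4 bp
  55→61: 6 bp
  61→78: 17 bp
  78→85: 7 bp
  85→92: 7 bp
  92→101: 9 bp
  101→105: 4 bp
  105→117: 12 bp
  117→128: 11 bp
  128→138: 10 bp
  138→151: 13 bp
  151→154: 3 bp
  154→1 (wrap): 156-154+1 = 3 bp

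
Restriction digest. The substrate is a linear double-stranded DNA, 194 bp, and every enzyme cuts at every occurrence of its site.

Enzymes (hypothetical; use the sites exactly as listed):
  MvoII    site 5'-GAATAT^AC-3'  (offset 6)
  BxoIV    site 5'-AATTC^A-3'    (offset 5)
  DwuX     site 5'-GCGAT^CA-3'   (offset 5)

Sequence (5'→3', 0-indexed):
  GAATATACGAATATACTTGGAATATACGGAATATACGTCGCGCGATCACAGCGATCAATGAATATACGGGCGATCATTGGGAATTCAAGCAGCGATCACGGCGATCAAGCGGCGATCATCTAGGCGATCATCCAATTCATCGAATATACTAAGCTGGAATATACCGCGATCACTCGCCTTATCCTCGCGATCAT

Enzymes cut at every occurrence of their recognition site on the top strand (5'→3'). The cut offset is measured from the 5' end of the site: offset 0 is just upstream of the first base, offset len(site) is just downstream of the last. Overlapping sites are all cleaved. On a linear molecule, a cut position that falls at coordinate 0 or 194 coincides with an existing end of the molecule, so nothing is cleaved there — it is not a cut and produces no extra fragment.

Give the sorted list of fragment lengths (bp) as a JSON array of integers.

Scan for sites:
  MvoII (GAATATAC, off=6): starts [0, 8, 19, 28, 59, 141, 156] → cuts [6, 14, 25, 34, 65, 147, 162]
  BxoIV (AATTCA, off=5): starts [81, 133] → cuts [86, 138]
  DwuX (GCGATCA, off=5): starts [41, 50, 69, 91, 100, 111, 123, 165, 186] → cuts [46, 55, 74, 96, 105, 116, 128, 170, 191]

Pooled cuts: [6, 14, 25, 34, 46, 55, 65, 74, 86, 96, 105, 116, 128, 138, 147, 162, 170, 191]

Fragments:
  [0,6): 6 bp
  [6,14): 8 bp
  [14,25): 11 bp
  [25,34): 9 bp
  [34,46): 12 bp
  [46,55): 9 bp
  [55,65): 10 bp
  [65,74): 9 bp
  [74,86): 12 bp
  [86,96): 10 bp
  [96,105): 9 bp
  [105,116): 11 bp
  [116,128): 12 bp
  [128,138): 10 bp
  [138,147): 9 bp
  [147,162): 15 bp
  [162,170): 8 bp
  [170,191): 21 bp
  [191,194): 3 bp

[3,6,8,8,9,9,9,9,9,10,10,10,11,11,12,12,12,15,21]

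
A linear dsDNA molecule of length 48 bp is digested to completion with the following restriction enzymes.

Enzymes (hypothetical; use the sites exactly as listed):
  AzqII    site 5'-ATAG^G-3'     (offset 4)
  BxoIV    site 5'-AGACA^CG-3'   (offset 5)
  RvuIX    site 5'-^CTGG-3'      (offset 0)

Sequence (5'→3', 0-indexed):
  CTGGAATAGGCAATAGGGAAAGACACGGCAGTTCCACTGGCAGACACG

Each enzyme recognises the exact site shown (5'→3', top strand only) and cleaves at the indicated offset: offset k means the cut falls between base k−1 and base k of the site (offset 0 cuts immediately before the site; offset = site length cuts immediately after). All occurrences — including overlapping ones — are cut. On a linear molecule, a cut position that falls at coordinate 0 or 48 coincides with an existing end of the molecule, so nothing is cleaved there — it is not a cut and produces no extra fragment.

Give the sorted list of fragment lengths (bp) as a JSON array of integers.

Site scan:
  AzqII ATAGG/4: at [5, 12] ⇒ [9, 16]
  BxoIV AGACACG/5: at [20, 41] ⇒ [25, 46]
  RvuIX CTGG/0: at [0, 36] ⇒ [36] (position 0 is a terminus of the linear molecule — no cut)

All cut coordinates (distinct, sorted): [9, 16, 25, 36, 46]

Fragments:
  [0,9): 9 bp
  [9,16): 7 bp
  [16,25): 9 bp
  [25,36): 11 bp
  [36,46): 10 bp
  [46,48): 2 bp

[2,7,9,9,10,11]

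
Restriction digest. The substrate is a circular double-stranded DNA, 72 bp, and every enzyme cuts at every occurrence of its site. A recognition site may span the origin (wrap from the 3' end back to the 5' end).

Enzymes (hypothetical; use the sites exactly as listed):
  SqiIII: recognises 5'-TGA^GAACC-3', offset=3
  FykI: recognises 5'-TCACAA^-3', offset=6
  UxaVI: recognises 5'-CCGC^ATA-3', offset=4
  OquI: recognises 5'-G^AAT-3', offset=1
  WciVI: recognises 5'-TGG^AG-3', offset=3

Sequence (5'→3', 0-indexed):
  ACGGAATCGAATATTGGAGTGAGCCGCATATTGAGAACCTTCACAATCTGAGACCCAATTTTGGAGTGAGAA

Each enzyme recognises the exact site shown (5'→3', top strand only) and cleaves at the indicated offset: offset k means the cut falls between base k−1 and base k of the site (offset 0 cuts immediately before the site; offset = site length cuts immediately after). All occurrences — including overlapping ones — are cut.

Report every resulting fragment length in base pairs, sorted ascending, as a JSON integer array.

[5,7,8,10,12,12,18]

Per-enzyme occurrences:
  SqiIII TGAGAACC/3: at [31] ⇒ [34]
  FykI TCACAA/6: at [40] ⇒ [46]
  UxaVI CCGCATA/4: at [23] ⇒ [27]
  OquI GAAT/1: at [3, 8] ⇒ [4, 9]
  WciVI TGGAG/3: at [14, 61] ⇒ [17, 64]

All cut coordinates (distinct, sorted): [4, 9, 17, 27, 34, 46, 64]

Fragments:
  4→9: 5 bp
  9→17: 8 bp
  17→27: 10 bp
  27→34: 7 bp
  34→46: 12 bp
  46→64: 18 bp
  64→4 (wrap): 72-64+4 = 12 bp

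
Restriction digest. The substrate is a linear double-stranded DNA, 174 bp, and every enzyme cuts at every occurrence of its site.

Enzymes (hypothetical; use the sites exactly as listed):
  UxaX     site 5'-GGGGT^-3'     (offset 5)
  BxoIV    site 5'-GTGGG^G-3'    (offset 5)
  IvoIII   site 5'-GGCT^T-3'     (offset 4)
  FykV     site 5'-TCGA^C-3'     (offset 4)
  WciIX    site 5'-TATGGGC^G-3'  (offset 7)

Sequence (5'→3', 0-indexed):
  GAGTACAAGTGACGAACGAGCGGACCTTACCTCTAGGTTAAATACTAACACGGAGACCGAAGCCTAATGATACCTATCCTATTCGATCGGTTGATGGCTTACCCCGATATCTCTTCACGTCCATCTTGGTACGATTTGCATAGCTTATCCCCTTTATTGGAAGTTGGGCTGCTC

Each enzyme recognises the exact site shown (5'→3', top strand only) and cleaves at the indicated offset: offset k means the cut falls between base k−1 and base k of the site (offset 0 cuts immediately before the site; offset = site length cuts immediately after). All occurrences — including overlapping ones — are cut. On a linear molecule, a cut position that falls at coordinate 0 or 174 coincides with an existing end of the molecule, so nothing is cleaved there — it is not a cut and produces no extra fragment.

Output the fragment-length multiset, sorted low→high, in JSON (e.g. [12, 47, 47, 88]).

[75,99]

Site scan:
  UxaX (GGGGT, off=5): no sites
  BxoIV (GTGGGG, off=5): no sites
  IvoIII (GGCTT, off=4): starts [95] → cuts [99]
  FykV (TCGAC, off=4): no sites
  WciIX (TATGGGCG, off=7): no sites

All cut coordinates (distinct, sorted): [99]

Fragment lengths:
  [0,99): 99 bp
  [99,174): 75 bp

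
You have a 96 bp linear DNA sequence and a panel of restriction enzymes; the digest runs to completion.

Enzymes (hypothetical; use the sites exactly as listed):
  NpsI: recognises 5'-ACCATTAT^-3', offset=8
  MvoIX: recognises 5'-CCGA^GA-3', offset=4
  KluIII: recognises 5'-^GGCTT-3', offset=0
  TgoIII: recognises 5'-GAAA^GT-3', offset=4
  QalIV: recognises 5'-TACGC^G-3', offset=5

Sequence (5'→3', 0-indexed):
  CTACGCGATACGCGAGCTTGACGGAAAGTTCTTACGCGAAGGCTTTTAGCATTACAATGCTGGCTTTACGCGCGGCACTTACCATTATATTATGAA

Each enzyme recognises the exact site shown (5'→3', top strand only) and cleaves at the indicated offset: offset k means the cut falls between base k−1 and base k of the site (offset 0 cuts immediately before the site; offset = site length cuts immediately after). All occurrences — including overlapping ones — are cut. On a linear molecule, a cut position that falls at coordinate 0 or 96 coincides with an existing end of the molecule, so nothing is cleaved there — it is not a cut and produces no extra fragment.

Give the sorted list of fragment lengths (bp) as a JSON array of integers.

Scan for sites:
  NpsI (ACCATTAT, off=8): starts [80] → cuts [88]
  MvoIX (CCGAGA, off=4): no sites
  KluIII (GGCTT, off=0): starts [40, 61] → cuts [40, 61]
  TgoIII (GAAAGT, off=4): starts [23] → cuts [27]
  QalIV (TACGCG, off=5): starts [1, 8, 32, 66] → cuts [6, 13, 37, 71]

All cut coordinates (distinct, sorted): [6, 13, 27, 37, 40, 61, 71, 88]

Fragment lengths:
  [0,6): 6 bp
  [6,13): 7 bp
  [13,27): 14 bp
  [27,37): 10 bp
  [37,40): 3 bp
  [40,61): 21 bp
  [61,71): 10 bp
  [71,88): 17 bp
  [88,96): 8 bp

[3,6,7,8,10,10,14,17,21]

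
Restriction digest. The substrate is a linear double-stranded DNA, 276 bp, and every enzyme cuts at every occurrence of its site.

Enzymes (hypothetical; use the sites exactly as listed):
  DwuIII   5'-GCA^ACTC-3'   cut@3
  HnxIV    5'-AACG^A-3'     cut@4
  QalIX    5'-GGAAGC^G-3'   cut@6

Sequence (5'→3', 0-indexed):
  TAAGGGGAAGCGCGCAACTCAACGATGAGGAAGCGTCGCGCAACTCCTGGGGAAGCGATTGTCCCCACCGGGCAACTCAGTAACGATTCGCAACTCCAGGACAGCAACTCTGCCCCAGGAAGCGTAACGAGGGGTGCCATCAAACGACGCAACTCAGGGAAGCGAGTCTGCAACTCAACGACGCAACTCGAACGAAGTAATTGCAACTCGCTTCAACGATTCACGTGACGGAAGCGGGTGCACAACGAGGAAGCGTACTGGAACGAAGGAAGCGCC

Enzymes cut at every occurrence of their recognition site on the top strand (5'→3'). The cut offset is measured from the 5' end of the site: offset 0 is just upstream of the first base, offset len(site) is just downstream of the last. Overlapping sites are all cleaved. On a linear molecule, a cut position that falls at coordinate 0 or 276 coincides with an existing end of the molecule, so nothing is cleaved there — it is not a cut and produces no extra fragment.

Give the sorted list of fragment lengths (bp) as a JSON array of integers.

[3,5,5,5,6,7,7,8,8,8,8,9,9,10,11,11,11,11,12,12,13,14,14,17,17,17,18]

Site scan:
  DwuIII (GCAACTC, off=3): starts [13, 39, 71, 89, 103, 148, 169, 182, 202] → cuts [16, 42, 74, 92, 106, 151, 172, 185, 205]
  HnxIV (AACGA, off=4): starts [20, 81, 125, 142, 176, 190, 214, 243, 261] → cuts [24, 85, 129, 146, 180, 194, 218, 247, 265]
  QalIX (GGAAGCG, off=6): starts [5, 28, 50, 117, 157, 229, 248, 267] → cuts [11, 34, 56, 123, 163, 235, 254, 273]

All cut coordinates (distinct, sorted): [11, 16, 24, 34, 42, 56, 74, 85, 92, 106, 123, 129, 146, 151, 163, 172, 180, 185, 194, 205, 218, 235, 247, 254, 265, 273]

Fragments:
  [0,11): 11 bp
  [11,16): 5 bp
  [16,24): 8 bp
  [24,34): 10 bp
  [34,42): 8 bp
  [42,56): 14 bp
  [56,74): 18 bp
  [74,85): 11 bp
  [85,92): 7 bp
  [92,106): 14 bp
  [106,123): 17 bp
  [123,129): 6 bp
  [129,146): 17 bp
  [146,151): 5 bp
  [151,163): 12 bp
  [163,172): 9 bp
  [172,180): 8 bp
  [180,185): 5 bp
  [185,194): 9 bp
  [194,205): 11 bp
  [205,218): 13 bp
  [218,235): 17 bp
  [235,247): 12 bp
  [247,254): 7 bp
  [254,265): 11 bp
  [265,273): 8 bp
  [273,276): 3 bp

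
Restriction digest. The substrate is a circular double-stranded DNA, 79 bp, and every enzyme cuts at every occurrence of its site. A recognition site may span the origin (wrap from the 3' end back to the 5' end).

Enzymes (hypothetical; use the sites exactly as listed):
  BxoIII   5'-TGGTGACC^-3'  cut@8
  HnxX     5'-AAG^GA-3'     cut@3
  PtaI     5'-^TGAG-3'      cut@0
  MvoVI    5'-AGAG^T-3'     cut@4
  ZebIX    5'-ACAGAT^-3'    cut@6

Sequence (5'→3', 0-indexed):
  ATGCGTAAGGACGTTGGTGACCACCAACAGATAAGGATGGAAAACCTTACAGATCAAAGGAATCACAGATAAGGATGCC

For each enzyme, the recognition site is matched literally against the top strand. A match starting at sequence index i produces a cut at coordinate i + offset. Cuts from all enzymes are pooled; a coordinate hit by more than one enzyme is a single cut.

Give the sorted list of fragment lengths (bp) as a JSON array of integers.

Scan for sites:
  BxoIII (TGGTGACC, off=8): starts [14] → cuts [22]
  HnxX (AAGGA, off=3): starts [6, 32, 56, 70] → cuts [9, 35, 59, 73]
  PtaI (TGAG, off=0): no sites
  MvoVI (AGAGT, off=4): no sites
  ZebIX (ACAGAT, off=6): starts [26, 48, 64] → cuts [32, 54, 70]

Pooled cuts: [9, 22, 32, 35, 54, 59, 70, 73]

Fragment lengths:
  9→22: 13 bp
  22→32: 10 bp
  32→35: 3 bp
  35→54: 19 bp
  54→59: 5 bp
  59→70: 11 bp
  70→73: 3 bp
  73→9 (wrap): 79-73+9 = 15 bp

[3,3,5,10,11,13,15,19]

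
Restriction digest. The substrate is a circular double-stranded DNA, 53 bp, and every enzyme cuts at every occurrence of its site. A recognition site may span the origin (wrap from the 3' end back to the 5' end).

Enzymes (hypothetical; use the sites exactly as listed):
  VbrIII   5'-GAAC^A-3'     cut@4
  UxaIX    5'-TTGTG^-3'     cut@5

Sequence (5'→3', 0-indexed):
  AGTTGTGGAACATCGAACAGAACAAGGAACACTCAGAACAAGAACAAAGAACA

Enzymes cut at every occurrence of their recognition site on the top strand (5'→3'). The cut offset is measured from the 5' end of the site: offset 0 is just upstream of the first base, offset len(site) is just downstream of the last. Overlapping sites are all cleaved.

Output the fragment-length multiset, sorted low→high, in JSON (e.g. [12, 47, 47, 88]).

[4,5,6,7,7,7,8,9]

Per-enzyme occurrences:
  VbrIII (GAACA, off=4): starts [7, 14, 19, 26, 35, 41, 48] → cuts [11, 18, 23, 30, 39, 45, 52]
  UxaIX (TTGTG, off=5): starts [2] → cuts [7]

Pooled cuts: [7, 11, 18, 23, 30, 39, 45, 52]

Fragments:
  7→11: 4 bp
  11→18: 7 bp
  18→23: 5 bp
  23→30: 7 bp
  30→39: 9 bp
  39→45: 6 bp
  45→52: 7 bp
  52→7 (wrap): 53-52+7 = 8 bp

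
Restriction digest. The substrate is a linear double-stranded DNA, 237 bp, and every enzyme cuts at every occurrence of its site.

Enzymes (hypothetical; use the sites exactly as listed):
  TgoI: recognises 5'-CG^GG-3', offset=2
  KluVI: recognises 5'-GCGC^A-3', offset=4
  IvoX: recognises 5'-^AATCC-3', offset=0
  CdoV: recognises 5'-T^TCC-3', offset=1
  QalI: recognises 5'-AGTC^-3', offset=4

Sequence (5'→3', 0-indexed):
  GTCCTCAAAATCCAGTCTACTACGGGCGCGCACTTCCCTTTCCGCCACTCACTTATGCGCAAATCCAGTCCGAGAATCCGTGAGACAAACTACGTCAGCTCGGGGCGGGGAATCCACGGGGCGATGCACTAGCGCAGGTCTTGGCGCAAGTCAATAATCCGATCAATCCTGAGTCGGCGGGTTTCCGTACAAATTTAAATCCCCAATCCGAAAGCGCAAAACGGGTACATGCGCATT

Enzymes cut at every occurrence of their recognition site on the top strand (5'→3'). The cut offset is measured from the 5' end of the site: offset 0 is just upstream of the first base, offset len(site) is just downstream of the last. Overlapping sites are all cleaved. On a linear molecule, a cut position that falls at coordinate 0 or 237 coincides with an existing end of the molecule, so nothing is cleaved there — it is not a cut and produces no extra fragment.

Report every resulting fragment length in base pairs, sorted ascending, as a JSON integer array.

Site scan:
  TgoI CGGG/2: at [22, 100, 105, 116, 177, 221] ⇒ [24, 102, 107, 118, 179, 223]
  KluVI GCGCA/4: at [27, 56, 131, 143, 213, 230] ⇒ [31, 60, 135, 147, 217, 234]
  IvoX AATCC/0: at [8, 61, 74, 110, 155, 164, 197, 204] ⇒ [8, 61, 74, 110, 155, 164, 197, 204]
  CdoV TTCC/1: at [33, 39, 182] ⇒ [34, 40, 183]
  QalI AGTC/4: at [13, 66, 148, 171] ⇒ [17, 70, 152, 175]

All cut coordinates (distinct, sorted): [8, 17, 24, 31, 34, 40, 60, 61, 70, 74, 102, 107, 110, 118, 135, 147, 152, 155, 164, 175, 179, 183, 197, 204, 217, 223, 234]

Fragments:
  [0,8): 8 bp
  [8,17): 9 bp
  [17,24): 7 bp
  [24,31): 7 bp
  [31,34): 3 bp
  [34,40): 6 bp
  [40,60): 20 bp
  [60,61): 1 bp
  [61,70): 9 bp
  [70,74): 4 bp
  [74,102): 28 bp
  [102,107): 5 bp
  [107,110): 3 bp
  [110,118): 8 bp
  [118,135): 17 bp
  [135,147): 12 bp
  [147,152): 5 bp
  [152,155): 3 bp
  [155,164): 9 bp
  [164,175): 11 bp
  [175,179): 4 bp
  [179,183): 4 bp
  [183,197): 14 bp
  [197,204): 7 bp
  [204,217): 13 bp
  [217,223): 6 bp
  [223,234): 11 bp
  [234,237): 3 bp

[1,3,3,3,3,4,4,4,5,5,6,6,7,7,7,8,8,9,9,9,11,11,12,13,14,17,20,28]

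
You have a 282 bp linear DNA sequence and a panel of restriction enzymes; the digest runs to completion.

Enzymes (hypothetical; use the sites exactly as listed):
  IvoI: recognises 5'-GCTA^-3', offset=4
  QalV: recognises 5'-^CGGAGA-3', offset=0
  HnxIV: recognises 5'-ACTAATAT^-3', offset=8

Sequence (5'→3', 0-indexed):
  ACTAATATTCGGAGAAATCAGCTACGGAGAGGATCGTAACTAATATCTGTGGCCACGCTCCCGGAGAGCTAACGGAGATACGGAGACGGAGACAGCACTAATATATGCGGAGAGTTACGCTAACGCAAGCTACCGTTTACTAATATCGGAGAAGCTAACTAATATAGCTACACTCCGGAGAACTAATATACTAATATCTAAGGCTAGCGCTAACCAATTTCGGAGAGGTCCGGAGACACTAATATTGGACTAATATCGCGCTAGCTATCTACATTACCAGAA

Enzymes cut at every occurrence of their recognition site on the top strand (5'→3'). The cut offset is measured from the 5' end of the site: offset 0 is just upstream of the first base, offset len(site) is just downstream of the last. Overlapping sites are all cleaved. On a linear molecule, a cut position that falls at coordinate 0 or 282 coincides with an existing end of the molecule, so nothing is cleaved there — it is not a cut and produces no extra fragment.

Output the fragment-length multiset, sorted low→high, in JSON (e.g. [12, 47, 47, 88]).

Scan for sites:
  IvoI (GCTA, off=4): starts [20, 67, 118, 128, 153, 166, 202, 208, 259, 263] → cuts [24, 71, 122, 132, 157, 170, 206, 212, 263, 267]
  QalV (CGGAGA, off=0): starts [9, 24, 61, 72, 80, 86, 107, 146, 175, 220, 230] → cuts [9, 24, 61, 72, 80, 86, 107, 146, 175, 220, 230]
  HnxIV (ACTAATAT, off=8): starts [0, 38, 96, 138, 157, 181, 189, 237, 248] → cuts [8, 46, 104, 146, 165, 189, 197, 245, 256]

All cut coordinates (distinct, sorted): [8, 9, 24, 46, 61, 71, 72, 80, 86, 104, 107, 122, 132, 146, 157, 165, 170, 175, 189, 197, 206, 212, 220, 230, 245, 256, 263, 267]

Fragments:
  [0,8): 8 bp
  [8,9): 1 bp
  [9,24): 15 bp
  [24,46): 22 bp
  [46,61): 15 bp
  [61,71): 10 bp
  [71,72): 1 bp
  [72,80): 8 bp
  [80,86): 6 bp
  [86,104): 18 bp
  [104,107): 3 bp
  [107,122): 15 bp
  [122,132): 10 bp
  [132,146): 14 bp
  [146,157): 11 bp
  [157,165): 8 bp
  [165,170): 5 bp
  [170,175): 5 bp
  [175,189): 14 bp
  [189,197): 8 bp
  [197,206): 9 bp
  [206,212): 6 bp
  [212,220): 8 bp
  [220,230): 10 bp
  [230,245): 15 bp
  [245,256): 11 bp
  [256,263): 7 bp
  [263,267): 4 bp
  [267,282): 15 bp

[1,1,3,4,5,5,6,6,7,8,8,8,8,8,9,10,10,10,11,11,14,14,15,15,15,15,15,18,22]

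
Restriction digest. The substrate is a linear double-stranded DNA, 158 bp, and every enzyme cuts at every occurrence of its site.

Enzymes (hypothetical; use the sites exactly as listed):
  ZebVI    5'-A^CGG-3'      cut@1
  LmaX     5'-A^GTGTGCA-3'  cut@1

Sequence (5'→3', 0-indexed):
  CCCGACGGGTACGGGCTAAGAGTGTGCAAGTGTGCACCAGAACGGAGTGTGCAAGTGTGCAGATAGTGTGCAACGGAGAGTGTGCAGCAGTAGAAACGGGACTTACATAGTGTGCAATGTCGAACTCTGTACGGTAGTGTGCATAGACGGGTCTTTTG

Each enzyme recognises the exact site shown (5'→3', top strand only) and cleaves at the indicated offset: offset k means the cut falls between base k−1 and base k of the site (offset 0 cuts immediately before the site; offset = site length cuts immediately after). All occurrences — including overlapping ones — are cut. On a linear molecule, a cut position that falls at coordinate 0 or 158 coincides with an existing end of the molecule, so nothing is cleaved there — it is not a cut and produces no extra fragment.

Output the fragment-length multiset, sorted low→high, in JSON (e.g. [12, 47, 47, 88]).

Per-enzyme occurrences:
  ZebVI ACGG/1: at [4, 10, 41, 72, 95, 130, 146] ⇒ [5, 11, 42, 73, 96, 131, 147]
  LmaX AGTGTGCA/1: at [20, 28, 45, 53, 64, 78, 108, 135] ⇒ [21, 29, 46, 54, 65, 79, 109, 136]

All cut coordinates (distinct, sorted): [5, 11, 21, 29, 42, 46, 54, 65, 73, 79, 96, 109, 131, 136, 147]

Fragments:
  [0,5): 5 bp
  [5,11): 6 bp
  [11,21): 10 bp
  [21,29): 8 bp
  [29,42): 13 bp
  [42,46): 4 bp
  [46,54): 8 bp
  [54,65): 11 bp
  [65,73): 8 bp
  [73,79): 6 bp
  [79,96): 17 bp
  [96,109): 13 bp
  [109,131): 22 bp
  [131,136): 5 bp
  [136,147): 11 bp
  [147,158): 11 bp

[4,5,5,6,6,8,8,8,10,11,11,11,13,13,17,22]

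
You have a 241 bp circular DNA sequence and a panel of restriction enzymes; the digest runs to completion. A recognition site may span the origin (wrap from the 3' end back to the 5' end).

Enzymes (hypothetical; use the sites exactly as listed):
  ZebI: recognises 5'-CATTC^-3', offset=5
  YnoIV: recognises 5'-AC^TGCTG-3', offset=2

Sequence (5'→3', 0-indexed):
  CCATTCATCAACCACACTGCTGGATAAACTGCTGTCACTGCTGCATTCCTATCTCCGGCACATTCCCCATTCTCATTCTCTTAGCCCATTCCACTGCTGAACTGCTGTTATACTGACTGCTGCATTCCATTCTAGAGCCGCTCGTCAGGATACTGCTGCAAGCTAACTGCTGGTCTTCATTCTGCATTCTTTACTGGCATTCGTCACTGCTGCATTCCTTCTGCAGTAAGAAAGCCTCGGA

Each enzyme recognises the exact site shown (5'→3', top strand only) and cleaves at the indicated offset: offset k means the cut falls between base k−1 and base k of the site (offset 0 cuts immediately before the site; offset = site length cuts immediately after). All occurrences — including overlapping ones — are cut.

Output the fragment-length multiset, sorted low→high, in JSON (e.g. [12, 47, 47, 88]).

Scan for sites:
  ZebI (CATTC, off=5): starts [1, 43, 60, 67, 73, 86, 122, 127, 177, 184, 197, 212] → cuts [6, 48, 65, 72, 78, 91, 127, 132, 182, 189, 202, 217]
  YnoIV (ACTGCTG, off=2): starts [15, 27, 36, 92, 100, 115, 151, 165, 205] → cuts [17, 29, 38, 94, 102, 117, 153, 167, 207]

Pooled cuts: [6, 17, 29, 38, 48, 65, 72, 78, 91, 94, 102, 117, 127, 132, 153, 167, 182, 189, 202, 207, 217]

Fragments:
  6→17: 11 bp
  17→29: 12 bp
  29→38: 9 bp
  38→48: 10 bp
  48→65: 17 bp
  65→72: 7 bp
  72→78: 6 bp
  78→91: 13 bp
  91→94: 3 bp
  94→102: 8 bp
  102→117: 15 bp
  117→127: 10 bp
  127→132: 5 bp
  132→153: 21 bp
  153→167: 14 bp
  167→182: 15 bp
  182→189: 7 bp
  189→202: 13 bp
  202→207: 5 bp
  207→217: 10 bp
  217→6 (wrap): 241-217+6 = 30 bp

[3,5,5,6,7,7,8,9,10,10,10,11,12,13,13,14,15,15,17,21,30]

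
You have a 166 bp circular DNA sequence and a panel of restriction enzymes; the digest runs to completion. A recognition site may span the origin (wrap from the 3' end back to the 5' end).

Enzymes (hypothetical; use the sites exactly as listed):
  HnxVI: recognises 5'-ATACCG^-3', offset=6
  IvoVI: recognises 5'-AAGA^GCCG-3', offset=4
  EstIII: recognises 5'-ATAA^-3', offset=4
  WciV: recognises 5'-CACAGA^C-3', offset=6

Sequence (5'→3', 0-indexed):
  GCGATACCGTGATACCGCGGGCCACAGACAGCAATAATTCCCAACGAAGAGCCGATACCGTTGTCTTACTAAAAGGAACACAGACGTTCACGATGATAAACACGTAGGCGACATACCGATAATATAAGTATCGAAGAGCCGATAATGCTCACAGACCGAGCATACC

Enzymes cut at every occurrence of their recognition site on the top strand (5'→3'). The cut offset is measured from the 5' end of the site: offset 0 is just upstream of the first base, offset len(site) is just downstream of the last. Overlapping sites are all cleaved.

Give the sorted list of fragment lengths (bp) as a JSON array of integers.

Per-enzyme occurrences:
  HnxVI ATACCG/6: at [3, 11, 54, 112, 161] ⇒ [1, 9, 17, 60, 118]
  IvoVI AAGAGCCG/4: at [46, 133] ⇒ [50, 137]
  EstIII ATAA/4: at [33, 95, 118, 123, 141] ⇒ [37, 99, 122, 127, 145]
  WciV CACAGAC/6: at [22, 78, 149] ⇒ [28, 84, 155]

All cut coordinates (distinct, sorted): [1, 9, 17, 28, 37, 50, 60, 84, 99, 118, 122, 127, 137, 145, 155]

Fragment lengths:
  1→9: 8 bp
  9→17: 8 bp
  17→28: 11 bp
  28→37: 9 bp
  37→50: 13 bp
  50→60: 10 bp
  60→84: 24 bp
  84→99: 15 bp
  99→118: 19 bp
  118→122: 4 bp
  122→127: 5 bp
  127→137: 10 bp
  137→145: 8 bp
  145→155: 10 bp
  155→1 (wrap): 166-155+1 = 12 bp

[4,5,8,8,8,9,10,10,10,11,12,13,15,19,24]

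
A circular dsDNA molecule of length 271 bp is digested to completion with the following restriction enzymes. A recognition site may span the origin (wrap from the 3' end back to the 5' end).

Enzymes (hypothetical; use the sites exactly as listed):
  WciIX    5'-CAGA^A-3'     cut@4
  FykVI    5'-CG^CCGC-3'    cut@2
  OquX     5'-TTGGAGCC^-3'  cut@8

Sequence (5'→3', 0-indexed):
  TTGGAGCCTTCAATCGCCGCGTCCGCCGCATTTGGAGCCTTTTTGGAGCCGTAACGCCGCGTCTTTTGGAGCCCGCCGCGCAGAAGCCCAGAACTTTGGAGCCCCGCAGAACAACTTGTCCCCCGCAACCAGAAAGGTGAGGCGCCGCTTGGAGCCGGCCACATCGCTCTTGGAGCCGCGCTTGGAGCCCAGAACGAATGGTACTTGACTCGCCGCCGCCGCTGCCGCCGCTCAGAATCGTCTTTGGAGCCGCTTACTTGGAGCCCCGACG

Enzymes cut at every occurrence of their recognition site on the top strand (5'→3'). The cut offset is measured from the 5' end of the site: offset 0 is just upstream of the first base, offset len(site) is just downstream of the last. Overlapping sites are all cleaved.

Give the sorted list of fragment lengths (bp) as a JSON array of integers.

[2,3,3,4,6,7,8,8,9,9,9,9,11,11,11,12,12,14,14,14,15,17,19,21,23]

Site scan:
  WciIX (CAGAA, off=4): starts [80, 88, 106, 129, 189, 232] → cuts [84, 92, 110, 133, 193, 236]
  FykVI (CGCCGC, off=2): starts [14, 23, 54, 73, 142, 210, 213, 216, 225] → cuts [16, 25, 56, 75, 144, 212, 215, 218, 227]
  OquX (TTGGAGCC, off=8): starts [0, 31, 42, 65, 95, 148, 169, 181, 243, 257] → cuts [8, 39, 50, 73, 103, 156, 177, 189, 251, 265]

All cut coordinates (distinct, sorted): [8, 16, 25, 39, 50, 56, 73, 75, 84, 92, 103, 110, 133, 144, 156, 177, 189, 193, 212, 215, 218, 227, 236, 251, 265]

Fragment lengths:
  8→16: 8 bp
  16→25: 9 bp
  25→39: 14 bp
  39→50: 11 bp
  50→56: 6 bp
  56→73: 17 bp
  73→75: 2 bp
  75→84: 9 bp
  84→92: 8 bp
  92→103: 11 bp
  103→110: 7 bp
  110→133: 23 bp
  133→144: 11 bp
  144→156: 12 bp
  156→177: 21 bp
  177→189: 12 bp
  189→193: 4 bp
  193→212: 19 bp
  212→215: 3 bp
  215→218: 3 bp
  218→227: 9 bp
  227→236: 9 bp
  236→251: 15 bp
  251→265: 14 bp
  265→8 (wrap): 271-265+8 = 14 bp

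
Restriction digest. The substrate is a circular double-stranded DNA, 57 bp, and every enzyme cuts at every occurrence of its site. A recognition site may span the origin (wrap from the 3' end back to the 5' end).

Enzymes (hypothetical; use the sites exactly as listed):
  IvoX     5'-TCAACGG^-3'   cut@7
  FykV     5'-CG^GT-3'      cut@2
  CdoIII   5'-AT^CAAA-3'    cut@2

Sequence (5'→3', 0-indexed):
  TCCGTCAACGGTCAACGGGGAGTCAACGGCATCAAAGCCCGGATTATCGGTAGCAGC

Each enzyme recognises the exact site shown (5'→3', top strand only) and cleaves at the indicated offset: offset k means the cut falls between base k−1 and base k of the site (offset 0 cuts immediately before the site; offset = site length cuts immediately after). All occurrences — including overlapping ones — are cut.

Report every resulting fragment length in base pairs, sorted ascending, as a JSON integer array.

[1,3,7,11,17,18]

Scan for sites:
  IvoX (TCAACGG, off=7): starts [4, 11, 22] → cuts [11, 18, 29]
  FykV (CGGT, off=2): starts [8, 47] → cuts [10, 49]
  CdoIII (ATCAAA, off=2): starts [30] → cuts [32]

All cut coordinates (distinct, sorted): [10, 11, 18, 29, 32, 49]

Fragments:
  10→11: 1 bp
  11→18: 7 bp
  18→29: 11 bp
  29→32: 3 bp
  32→49: 17 bp
  49→10 (wrap): 57-49+10 = 18 bp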